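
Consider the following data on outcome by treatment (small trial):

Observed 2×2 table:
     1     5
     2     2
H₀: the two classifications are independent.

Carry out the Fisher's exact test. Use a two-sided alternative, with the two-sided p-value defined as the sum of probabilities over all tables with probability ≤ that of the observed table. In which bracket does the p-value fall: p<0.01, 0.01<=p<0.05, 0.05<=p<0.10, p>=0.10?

p-value bracket: p>=0.10

Margins: r₁=6, r₂=4, c₁=3, c₂=7, n=10
p_obs = C(6,1)·C(4,2)/C(10,3); sum pmf over tables with pmf ≤ p_obs
p-value (two-sided) = 0.50000
→ bracket: p>=0.10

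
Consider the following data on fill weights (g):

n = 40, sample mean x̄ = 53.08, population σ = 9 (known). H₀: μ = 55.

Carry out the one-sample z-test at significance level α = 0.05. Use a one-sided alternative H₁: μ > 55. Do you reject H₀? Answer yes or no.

SE = σ/√n = 9/√40 = 1.4230
z = (x̄−μ₀)/SE = (53.08−55)/1.4230 = -1.3492
p-value (one-sided, H₁ greater) = 0.91137
At α=0.05: p ≥ α → fail to reject H₀

reject H₀: no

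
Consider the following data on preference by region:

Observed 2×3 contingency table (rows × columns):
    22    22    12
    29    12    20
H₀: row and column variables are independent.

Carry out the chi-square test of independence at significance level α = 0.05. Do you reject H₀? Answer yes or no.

reject H₀: no

Row totals [56, 61], col totals [51, 34, 32], n=117
χ² = (22−24.41)²/24.41 + (22−16.27)²/16.27 + (12−15.32)²/15.32 + (29−26.59)²/26.59 + (12−17.73)²/17.73 + (20−16.68)²/16.68 = 5.6987
df = 2
p-value (upper-tail) = 0.05788
At α=0.05: p ≥ α → fail to reject H₀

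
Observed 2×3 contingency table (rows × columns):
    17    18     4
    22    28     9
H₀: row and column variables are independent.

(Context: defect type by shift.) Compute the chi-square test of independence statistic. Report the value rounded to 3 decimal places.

test statistic = 0.685

Row totals [39, 59], col totals [39, 46, 13], n=98
χ² = (17−15.52)²/15.52 + (18−18.31)²/18.31 + (4−5.17)²/5.17 + (22−23.48)²/23.48 + (28−27.69)²/27.69 + (9−7.83)²/7.83 = 0.6849
df = 2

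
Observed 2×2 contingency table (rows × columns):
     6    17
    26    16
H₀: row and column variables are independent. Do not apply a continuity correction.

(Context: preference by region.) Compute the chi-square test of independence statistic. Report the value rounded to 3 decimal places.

Row totals [23, 42], col totals [32, 33], n=65
χ² = (6−11.32)²/11.32 + (17−11.68)²/11.68 + (26−20.68)²/20.68 + (16−21.32)²/21.32 = 7.6282
df = 1

test statistic = 7.628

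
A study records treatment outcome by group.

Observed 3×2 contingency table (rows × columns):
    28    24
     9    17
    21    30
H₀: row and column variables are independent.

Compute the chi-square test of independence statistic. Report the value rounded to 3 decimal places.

Row totals [52, 26, 51], col totals [58, 71], n=129
χ² = (28−23.38)²/23.38 + (24−28.62)²/28.62 + (9−11.69)²/11.69 + (17−14.31)²/14.31 + (21−22.93)²/22.93 + (30−28.07)²/28.07 = 3.0787
df = 2

test statistic = 3.079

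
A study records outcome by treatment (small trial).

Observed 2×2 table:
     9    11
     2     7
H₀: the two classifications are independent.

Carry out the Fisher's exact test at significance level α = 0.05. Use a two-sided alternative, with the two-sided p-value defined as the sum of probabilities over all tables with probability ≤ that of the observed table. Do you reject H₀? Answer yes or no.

Margins: r₁=20, r₂=9, c₁=11, c₂=18, n=29
p_obs = C(20,9)·C(9,2)/C(29,11); sum pmf over tables with pmf ≤ p_obs
p-value (two-sided) = 0.41183
At α=0.05: p ≥ α → fail to reject H₀

reject H₀: no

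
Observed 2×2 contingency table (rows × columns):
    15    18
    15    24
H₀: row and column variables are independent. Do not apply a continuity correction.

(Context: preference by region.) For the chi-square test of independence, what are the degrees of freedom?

degrees of freedom = 1

df = (r−1)(c−1) = (2−1)·(2−1) = 1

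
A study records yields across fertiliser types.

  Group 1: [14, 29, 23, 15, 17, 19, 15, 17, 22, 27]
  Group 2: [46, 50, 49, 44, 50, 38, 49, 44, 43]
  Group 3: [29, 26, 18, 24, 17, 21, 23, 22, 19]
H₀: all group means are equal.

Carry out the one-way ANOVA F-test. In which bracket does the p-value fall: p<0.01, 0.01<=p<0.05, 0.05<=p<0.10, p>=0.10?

p-value bracket: p<0.01

Group means [19.80, 45.89, 22.11], grand mean 28.929
SSB = Σnᵢ(x̄ᵢ−x̄)² = 3840.479; SSW = ΣΣ(x−x̄ᵢ)² = 499.378
MSB = 3840.479/2 = 1920.2397; MSW = 499.378/25 = 19.9751
F = MSB/MSW = 96.1316
df = (2, 25)
p-value (upper-tail) = 0.00000
→ bracket: p<0.01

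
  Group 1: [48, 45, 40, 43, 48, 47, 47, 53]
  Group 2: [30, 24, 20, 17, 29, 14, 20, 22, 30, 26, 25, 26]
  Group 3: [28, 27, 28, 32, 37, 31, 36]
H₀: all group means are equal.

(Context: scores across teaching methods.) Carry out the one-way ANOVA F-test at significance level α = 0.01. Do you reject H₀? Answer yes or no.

reject H₀: yes

Group means [46.38, 23.58, 31.29], grand mean 32.333
SSB = Σnᵢ(x̄ᵢ−x̄)² = 2503.780; SSW = ΣΣ(x−x̄ᵢ)² = 488.220
MSB = 2503.780/2 = 1251.8899; MSW = 488.220/24 = 20.3425
F = MSB/MSW = 61.5406
df = (2, 24)
p-value (upper-tail) = 0.00000
At α=0.01: p < α → reject H₀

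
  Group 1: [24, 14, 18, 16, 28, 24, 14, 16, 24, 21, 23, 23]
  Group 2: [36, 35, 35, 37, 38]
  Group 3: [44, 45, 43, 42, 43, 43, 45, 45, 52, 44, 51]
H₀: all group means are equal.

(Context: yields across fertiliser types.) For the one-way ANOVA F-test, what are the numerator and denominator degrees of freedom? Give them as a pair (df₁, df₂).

k = 3 groups, N = 28 total
df = (k−1, N−k) = (3−1, 28−3) = (2, 25)

degrees of freedom = [2, 25]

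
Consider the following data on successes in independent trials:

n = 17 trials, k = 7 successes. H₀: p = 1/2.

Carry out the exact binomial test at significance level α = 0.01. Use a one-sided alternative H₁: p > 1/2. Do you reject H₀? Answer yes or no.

Exact binomial: n=17, k=7, p₀=1/2=0.5000
P(X≥7) from Σ C(n,i)·p₀^i·(1−p₀)^(n−i)
p-value (one-sided, H₁ greater) = 0.83385
At α=0.01: p ≥ α → fail to reject H₀

reject H₀: no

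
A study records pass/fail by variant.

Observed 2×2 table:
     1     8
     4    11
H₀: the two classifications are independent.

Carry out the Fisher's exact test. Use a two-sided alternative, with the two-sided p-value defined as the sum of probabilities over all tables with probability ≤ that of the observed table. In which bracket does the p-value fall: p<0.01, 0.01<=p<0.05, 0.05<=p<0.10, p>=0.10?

Margins: r₁=9, r₂=15, c₁=5, c₂=19, n=24
p_obs = C(9,1)·C(15,4)/C(24,5); sum pmf over tables with pmf ≤ p_obs
p-value (two-sided) = 0.61462
→ bracket: p>=0.10

p-value bracket: p>=0.10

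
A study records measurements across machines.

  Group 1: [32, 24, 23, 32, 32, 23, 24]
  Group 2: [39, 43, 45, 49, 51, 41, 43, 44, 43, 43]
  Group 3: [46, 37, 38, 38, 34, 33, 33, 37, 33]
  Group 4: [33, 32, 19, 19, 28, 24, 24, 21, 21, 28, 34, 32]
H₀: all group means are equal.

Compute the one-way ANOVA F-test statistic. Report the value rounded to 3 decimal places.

test statistic = 33.194

Group means [27.14, 44.10, 36.56, 26.25], grand mean 33.553
SSB = Σnᵢ(x̄ᵢ−x̄)² = 2121.165; SSW = ΣΣ(x−x̄ᵢ)² = 724.229
MSB = 2121.165/3 = 707.0551; MSW = 724.229/34 = 21.3009
F = MSB/MSW = 33.1937
df = (3, 34)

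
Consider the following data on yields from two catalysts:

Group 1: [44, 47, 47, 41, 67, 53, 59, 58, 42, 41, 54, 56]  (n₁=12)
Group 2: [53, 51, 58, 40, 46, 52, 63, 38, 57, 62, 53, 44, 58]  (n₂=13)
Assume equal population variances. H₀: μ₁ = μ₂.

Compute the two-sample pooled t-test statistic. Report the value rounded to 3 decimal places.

x̄₁=50.750, s₁=8.357, n₁=12
x̄₂=51.923, s₂=7.963, n₂=13
s_p² = [11·8.357² + 12·7.963²]/23 = 66.4858
SE = √(s_p²·(1/12+1/13)) = 3.2642
t = (50.750−51.923)/3.2642 = -0.3594
df = 23

test statistic = -0.359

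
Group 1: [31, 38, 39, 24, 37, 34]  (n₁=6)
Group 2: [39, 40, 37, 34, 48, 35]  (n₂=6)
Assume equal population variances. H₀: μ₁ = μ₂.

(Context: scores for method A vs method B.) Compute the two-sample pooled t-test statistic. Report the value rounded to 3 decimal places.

test statistic = -1.620

x̄₁=33.833, s₁=5.636, n₁=6
x̄₂=38.833, s₂=5.037, n₂=6
s_p² = [5·5.636² + 5·5.037²]/10 = 28.5667
SE = √(s_p²·(1/6+1/6)) = 3.0858
t = (33.833−38.833)/3.0858 = -1.6203
df = 10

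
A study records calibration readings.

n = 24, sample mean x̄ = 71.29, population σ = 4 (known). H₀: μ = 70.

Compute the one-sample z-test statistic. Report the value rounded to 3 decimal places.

test statistic = 1.580

SE = σ/√n = 4/√24 = 0.8165
z = (x̄−μ₀)/SE = (71.29−70)/0.8165 = 1.5799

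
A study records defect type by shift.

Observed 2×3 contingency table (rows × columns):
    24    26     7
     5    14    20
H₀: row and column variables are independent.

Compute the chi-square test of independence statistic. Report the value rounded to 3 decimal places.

Row totals [57, 39], col totals [29, 40, 27], n=96
χ² = (24−17.22)²/17.22 + (26−23.75)²/23.75 + (7−16.03)²/16.03 + (5−11.78)²/11.78 + (14−16.25)²/16.25 + (20−10.97)²/10.97 = 19.6224
df = 2

test statistic = 19.622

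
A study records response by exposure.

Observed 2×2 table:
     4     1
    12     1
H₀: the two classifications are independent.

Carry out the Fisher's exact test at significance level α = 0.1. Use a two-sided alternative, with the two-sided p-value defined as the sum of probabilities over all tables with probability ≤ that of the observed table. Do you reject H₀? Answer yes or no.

reject H₀: no

Margins: r₁=5, r₂=13, c₁=16, c₂=2, n=18
p_obs = C(5,4)·C(13,12)/C(18,16); sum pmf over tables with pmf ≤ p_obs
p-value (two-sided) = 0.49020
At α=0.1: p ≥ α → fail to reject H₀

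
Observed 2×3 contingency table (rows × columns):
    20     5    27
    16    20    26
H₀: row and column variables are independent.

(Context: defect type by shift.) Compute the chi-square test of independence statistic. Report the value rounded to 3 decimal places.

Row totals [52, 62], col totals [36, 25, 53], n=114
χ² = (20−16.42)²/16.42 + (5−11.40)²/11.40 + (27−24.18)²/24.18 + (16−19.58)²/19.58 + (20−13.60)²/13.60 + (26−28.82)²/28.82 = 8.6527
df = 2

test statistic = 8.653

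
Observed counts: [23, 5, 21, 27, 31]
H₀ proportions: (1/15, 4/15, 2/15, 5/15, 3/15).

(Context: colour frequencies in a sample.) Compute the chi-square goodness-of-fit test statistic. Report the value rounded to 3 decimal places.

n = 107; E_i = n·p_i = [7.13, 28.53, 14.27, 35.67, 21.40]
χ² = (23−7.13)²/7.13 + (5−28.53)²/28.53 + (21−14.27)²/14.27 + (27−35.67)²/35.67 + (31−21.40)²/21.40 = 64.2921
df = 4

test statistic = 64.292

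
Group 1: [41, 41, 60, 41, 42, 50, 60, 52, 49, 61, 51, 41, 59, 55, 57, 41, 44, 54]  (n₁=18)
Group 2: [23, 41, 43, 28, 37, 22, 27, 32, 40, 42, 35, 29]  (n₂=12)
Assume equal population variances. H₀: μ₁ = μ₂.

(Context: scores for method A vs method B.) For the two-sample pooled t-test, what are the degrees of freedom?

degrees of freedom = 28

df = n₁ + n₂ − 2 = 18 + 12 − 2 = 28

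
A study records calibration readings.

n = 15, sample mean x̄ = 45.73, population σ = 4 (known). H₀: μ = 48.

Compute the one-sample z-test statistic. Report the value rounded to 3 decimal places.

SE = σ/√n = 4/√15 = 1.0328
z = (x̄−μ₀)/SE = (45.73−48)/1.0328 = -2.1979

test statistic = -2.198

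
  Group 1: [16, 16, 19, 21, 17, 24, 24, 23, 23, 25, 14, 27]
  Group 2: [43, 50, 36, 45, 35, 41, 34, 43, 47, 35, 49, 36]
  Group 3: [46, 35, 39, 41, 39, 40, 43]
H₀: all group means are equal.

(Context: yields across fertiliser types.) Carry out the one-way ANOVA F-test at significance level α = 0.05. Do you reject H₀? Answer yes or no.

Group means [20.75, 41.17, 40.43], grand mean 33.097
SSB = Σnᵢ(x̄ᵢ−x̄)² = 2987.079; SSW = ΣΣ(x−x̄ᵢ)² = 643.631
MSB = 2987.079/2 = 1493.5394; MSW = 643.631/28 = 22.9868
F = MSB/MSW = 64.9737
df = (2, 28)
p-value (upper-tail) = 0.00000
At α=0.05: p < α → reject H₀

reject H₀: yes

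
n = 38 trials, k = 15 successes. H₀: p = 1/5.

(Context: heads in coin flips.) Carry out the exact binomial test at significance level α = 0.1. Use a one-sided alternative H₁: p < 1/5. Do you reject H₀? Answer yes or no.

Exact binomial: n=38, k=15, p₀=1/5=0.2000
P(X≤15) from Σ C(n,i)·p₀^i·(1−p₀)^(n−i)
p-value (one-sided, H₁ less) = 0.99844
At α=0.1: p ≥ α → fail to reject H₀

reject H₀: no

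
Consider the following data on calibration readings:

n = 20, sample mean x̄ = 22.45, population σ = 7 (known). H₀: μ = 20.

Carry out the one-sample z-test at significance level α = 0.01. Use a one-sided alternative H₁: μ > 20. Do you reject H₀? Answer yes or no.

SE = σ/√n = 7/√20 = 1.5652
z = (x̄−μ₀)/SE = (22.45−20)/1.5652 = 1.5652
p-value (one-sided, H₁ greater) = 0.05876
At α=0.01: p ≥ α → fail to reject H₀

reject H₀: no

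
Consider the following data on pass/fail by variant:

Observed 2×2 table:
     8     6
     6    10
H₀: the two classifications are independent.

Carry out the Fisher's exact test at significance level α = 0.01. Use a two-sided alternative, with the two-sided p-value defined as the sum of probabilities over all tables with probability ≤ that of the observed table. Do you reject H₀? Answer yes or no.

reject H₀: no

Margins: r₁=14, r₂=16, c₁=14, c₂=16, n=30
p_obs = C(14,8)·C(16,6)/C(30,14); sum pmf over tables with pmf ≤ p_obs
p-value (two-sided) = 0.46425
At α=0.01: p ≥ α → fail to reject H₀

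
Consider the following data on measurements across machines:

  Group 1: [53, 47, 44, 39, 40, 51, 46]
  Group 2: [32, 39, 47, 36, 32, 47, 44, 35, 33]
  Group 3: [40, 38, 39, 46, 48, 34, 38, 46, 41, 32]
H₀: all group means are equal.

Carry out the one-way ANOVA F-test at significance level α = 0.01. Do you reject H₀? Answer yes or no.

Group means [45.71, 38.33, 40.20], grand mean 41.038
SSB = Σnᵢ(x̄ᵢ−x̄)² = 225.933; SSW = ΣΣ(x−x̄ᵢ)² = 717.029
MSB = 225.933/2 = 112.9665; MSW = 717.029/23 = 31.1752
F = MSB/MSW = 3.6236
df = (2, 23)
p-value (upper-tail) = 0.04285
At α=0.01: p ≥ α → fail to reject H₀

reject H₀: no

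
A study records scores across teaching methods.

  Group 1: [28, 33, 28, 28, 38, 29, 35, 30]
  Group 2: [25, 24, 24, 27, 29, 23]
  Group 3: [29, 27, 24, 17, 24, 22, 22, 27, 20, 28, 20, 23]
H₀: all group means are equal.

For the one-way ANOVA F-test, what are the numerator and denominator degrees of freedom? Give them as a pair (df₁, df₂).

degrees of freedom = [2, 23]

k = 3 groups, N = 26 total
df = (k−1, N−k) = (3−1, 26−3) = (2, 23)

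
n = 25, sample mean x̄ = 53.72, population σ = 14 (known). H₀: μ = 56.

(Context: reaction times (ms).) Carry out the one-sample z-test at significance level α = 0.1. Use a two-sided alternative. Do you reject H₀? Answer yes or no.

SE = σ/√n = 14/√25 = 2.8000
z = (x̄−μ₀)/SE = (53.72−56)/2.8000 = -0.8143
p-value (two-sided) = 0.41548
At α=0.1: p ≥ α → fail to reject H₀

reject H₀: no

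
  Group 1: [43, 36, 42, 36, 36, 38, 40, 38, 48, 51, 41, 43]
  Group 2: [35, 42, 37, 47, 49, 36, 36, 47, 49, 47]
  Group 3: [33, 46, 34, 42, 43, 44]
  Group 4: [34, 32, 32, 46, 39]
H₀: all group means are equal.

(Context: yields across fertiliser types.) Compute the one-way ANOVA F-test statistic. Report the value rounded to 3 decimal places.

Group means [41.00, 42.50, 40.33, 36.60], grand mean 40.667
SSB = Σnᵢ(x̄ᵢ−x̄)² = 118.300; SSW = ΣΣ(x−x̄ᵢ)² = 861.033
MSB = 118.300/3 = 39.4333; MSW = 861.033/29 = 29.6908
F = MSB/MSW = 1.3281
df = (3, 29)

test statistic = 1.328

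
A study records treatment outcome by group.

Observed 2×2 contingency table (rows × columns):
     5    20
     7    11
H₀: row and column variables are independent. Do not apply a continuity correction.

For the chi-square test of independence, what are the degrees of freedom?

degrees of freedom = 1

df = (r−1)(c−1) = (2−1)·(2−1) = 1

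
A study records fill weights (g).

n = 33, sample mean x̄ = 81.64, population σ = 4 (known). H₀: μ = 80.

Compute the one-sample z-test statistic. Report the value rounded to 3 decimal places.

SE = σ/√n = 4/√33 = 0.6963
z = (x̄−μ₀)/SE = (81.64−80)/0.6963 = 2.3553

test statistic = 2.355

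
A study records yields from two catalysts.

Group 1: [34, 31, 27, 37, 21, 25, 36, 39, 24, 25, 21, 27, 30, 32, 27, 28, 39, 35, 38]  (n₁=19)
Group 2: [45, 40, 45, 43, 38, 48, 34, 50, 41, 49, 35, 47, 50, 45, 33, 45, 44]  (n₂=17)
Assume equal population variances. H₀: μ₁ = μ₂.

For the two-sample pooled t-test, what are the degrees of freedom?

degrees of freedom = 34

df = n₁ + n₂ − 2 = 19 + 17 − 2 = 34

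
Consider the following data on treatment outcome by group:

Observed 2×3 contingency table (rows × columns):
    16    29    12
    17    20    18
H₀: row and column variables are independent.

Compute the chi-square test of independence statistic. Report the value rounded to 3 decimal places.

test statistic = 2.849

Row totals [57, 55], col totals [33, 49, 30], n=112
χ² = (16−16.79)²/16.79 + (29−24.94)²/24.94 + (12−15.27)²/15.27 + (17−16.21)²/16.21 + (20−24.06)²/24.06 + (18−14.73)²/14.73 = 2.8486
df = 2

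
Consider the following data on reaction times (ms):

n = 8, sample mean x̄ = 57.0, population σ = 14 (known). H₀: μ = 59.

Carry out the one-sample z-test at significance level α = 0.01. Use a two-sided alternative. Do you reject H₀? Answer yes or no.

reject H₀: no

SE = σ/√n = 14/√8 = 4.9497
z = (x̄−μ₀)/SE = (57.0−59)/4.9497 = -0.4041
p-value (two-sided) = 0.68617
At α=0.01: p ≥ α → fail to reject H₀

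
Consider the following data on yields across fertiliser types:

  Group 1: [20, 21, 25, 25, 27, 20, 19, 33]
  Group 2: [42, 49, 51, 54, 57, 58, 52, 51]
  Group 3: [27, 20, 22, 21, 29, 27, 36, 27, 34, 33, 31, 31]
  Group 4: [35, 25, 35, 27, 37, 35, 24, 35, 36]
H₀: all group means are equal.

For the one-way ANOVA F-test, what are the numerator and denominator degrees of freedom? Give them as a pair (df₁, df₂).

degrees of freedom = [3, 33]

k = 4 groups, N = 37 total
df = (k−1, N−k) = (4−1, 37−4) = (3, 33)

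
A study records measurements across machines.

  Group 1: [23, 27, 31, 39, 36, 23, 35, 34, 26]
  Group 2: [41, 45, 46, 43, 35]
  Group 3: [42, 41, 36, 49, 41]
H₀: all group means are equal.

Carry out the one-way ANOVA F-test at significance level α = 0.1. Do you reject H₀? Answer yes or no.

Group means [30.44, 42.00, 41.80], grand mean 36.474
SSB = Σnᵢ(x̄ᵢ−x̄)² = 621.715; SSW = ΣΣ(x−x̄ᵢ)² = 443.022
MSB = 621.715/2 = 310.8573; MSW = 443.022/16 = 27.6889
F = MSB/MSW = 11.2268
df = (2, 16)
p-value (upper-tail) = 0.00090
At α=0.1: p < α → reject H₀

reject H₀: yes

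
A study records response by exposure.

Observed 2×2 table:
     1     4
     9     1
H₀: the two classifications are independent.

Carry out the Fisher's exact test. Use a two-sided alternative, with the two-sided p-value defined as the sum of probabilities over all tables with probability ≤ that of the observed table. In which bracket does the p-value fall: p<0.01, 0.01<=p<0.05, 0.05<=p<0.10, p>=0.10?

Margins: r₁=5, r₂=10, c₁=10, c₂=5, n=15
p_obs = C(5,1)·C(10,9)/C(15,10); sum pmf over tables with pmf ≤ p_obs
p-value (two-sided) = 0.01698
→ bracket: 0.01<=p<0.05

p-value bracket: 0.01<=p<0.05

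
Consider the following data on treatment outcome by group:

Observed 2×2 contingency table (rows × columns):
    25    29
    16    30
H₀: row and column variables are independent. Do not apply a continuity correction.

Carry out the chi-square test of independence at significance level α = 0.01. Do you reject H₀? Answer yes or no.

Row totals [54, 46], col totals [41, 59], n=100
χ² = (25−22.14)²/22.14 + (29−31.86)²/31.86 + (16−18.86)²/18.86 + (30−27.14)²/27.14 = 1.3613
df = 1
p-value (upper-tail) = 0.24332
At α=0.01: p ≥ α → fail to reject H₀

reject H₀: no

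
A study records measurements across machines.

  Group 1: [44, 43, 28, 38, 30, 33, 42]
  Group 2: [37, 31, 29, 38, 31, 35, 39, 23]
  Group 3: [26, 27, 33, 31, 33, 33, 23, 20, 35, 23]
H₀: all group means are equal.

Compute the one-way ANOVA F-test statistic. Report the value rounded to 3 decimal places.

Group means [36.86, 32.88, 28.40], grand mean 32.200
SSB = Σnᵢ(x̄ᵢ−x̄)² = 299.868; SSW = ΣΣ(x−x̄ᵢ)² = 712.132
MSB = 299.868/2 = 149.9339; MSW = 712.132/22 = 32.3696
F = MSB/MSW = 4.6319
df = (2, 22)

test statistic = 4.632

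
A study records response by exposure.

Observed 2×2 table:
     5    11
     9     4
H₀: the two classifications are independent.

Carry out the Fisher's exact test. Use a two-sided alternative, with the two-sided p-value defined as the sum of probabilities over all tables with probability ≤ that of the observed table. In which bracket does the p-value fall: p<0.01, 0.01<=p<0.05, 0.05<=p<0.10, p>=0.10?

Margins: r₁=16, r₂=13, c₁=14, c₂=15, n=29
p_obs = C(16,5)·C(13,9)/C(29,14); sum pmf over tables with pmf ≤ p_obs
p-value (two-sided) = 0.06560
→ bracket: 0.05<=p<0.10

p-value bracket: 0.05<=p<0.10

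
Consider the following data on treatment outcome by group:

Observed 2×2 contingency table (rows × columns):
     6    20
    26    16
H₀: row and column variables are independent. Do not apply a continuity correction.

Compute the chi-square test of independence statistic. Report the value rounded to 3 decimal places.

test statistic = 9.718

Row totals [26, 42], col totals [32, 36], n=68
χ² = (6−12.24)²/12.24 + (20−13.76)²/13.76 + (26−19.76)²/19.76 + (16−22.24)²/22.24 = 9.7177
df = 1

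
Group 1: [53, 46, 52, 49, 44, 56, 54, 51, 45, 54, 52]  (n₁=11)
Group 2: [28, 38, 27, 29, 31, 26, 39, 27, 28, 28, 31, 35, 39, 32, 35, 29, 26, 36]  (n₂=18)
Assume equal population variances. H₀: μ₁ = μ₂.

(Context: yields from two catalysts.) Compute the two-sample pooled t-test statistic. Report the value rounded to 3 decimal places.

x̄₁=50.545, s₁=4.009, n₁=11
x̄₂=31.333, s₂=4.537, n₂=18
s_p² = [10·4.009² + 17·4.537²]/27 = 18.9158
SE = √(s_p²·(1/11+1/18)) = 1.6645
t = (50.545−31.333)/1.6645 = 11.5424
df = 27

test statistic = 11.542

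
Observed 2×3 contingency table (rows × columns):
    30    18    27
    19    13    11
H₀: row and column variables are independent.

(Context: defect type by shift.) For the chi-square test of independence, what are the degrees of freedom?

df = (r−1)(c−1) = (2−1)·(3−1) = 2

degrees of freedom = 2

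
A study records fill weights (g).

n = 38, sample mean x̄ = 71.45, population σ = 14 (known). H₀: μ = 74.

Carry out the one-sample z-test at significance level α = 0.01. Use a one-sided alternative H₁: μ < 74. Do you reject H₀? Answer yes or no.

reject H₀: no

SE = σ/√n = 14/√38 = 2.2711
z = (x̄−μ₀)/SE = (71.45−74)/2.2711 = -1.1228
p-value (one-sided, H₁ less) = 0.13076
At α=0.01: p ≥ α → fail to reject H₀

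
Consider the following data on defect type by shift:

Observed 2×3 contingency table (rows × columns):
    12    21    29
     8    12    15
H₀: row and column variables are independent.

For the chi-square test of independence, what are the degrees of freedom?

df = (r−1)(c−1) = (2−1)·(3−1) = 2

degrees of freedom = 2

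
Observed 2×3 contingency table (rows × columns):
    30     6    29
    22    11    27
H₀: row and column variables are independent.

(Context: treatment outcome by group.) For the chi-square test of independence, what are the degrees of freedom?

degrees of freedom = 2

df = (r−1)(c−1) = (2−1)·(3−1) = 2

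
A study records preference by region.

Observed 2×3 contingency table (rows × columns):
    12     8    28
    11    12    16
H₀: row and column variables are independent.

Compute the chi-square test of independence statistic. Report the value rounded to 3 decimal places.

test statistic = 3.220

Row totals [48, 39], col totals [23, 20, 44], n=87
χ² = (12−12.69)²/12.69 + (8−11.03)²/11.03 + (28−24.28)²/24.28 + (11−10.31)²/10.31 + (12−8.97)²/8.97 + (16−19.72)²/19.72 = 3.2196
df = 2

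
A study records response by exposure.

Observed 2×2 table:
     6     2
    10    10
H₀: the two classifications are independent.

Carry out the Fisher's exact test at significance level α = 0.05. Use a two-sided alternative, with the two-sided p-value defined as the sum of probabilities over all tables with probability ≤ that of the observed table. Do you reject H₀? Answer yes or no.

Margins: r₁=8, r₂=20, c₁=16, c₂=12, n=28
p_obs = C(8,6)·C(20,10)/C(28,16); sum pmf over tables with pmf ≤ p_obs
p-value (two-sided) = 0.40097
At α=0.05: p ≥ α → fail to reject H₀

reject H₀: no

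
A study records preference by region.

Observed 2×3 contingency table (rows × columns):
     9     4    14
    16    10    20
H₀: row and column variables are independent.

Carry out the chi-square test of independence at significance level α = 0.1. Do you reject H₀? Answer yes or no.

reject H₀: no

Row totals [27, 46], col totals [25, 14, 34], n=73
χ² = (9−9.25)²/9.25 + (4−5.18)²/5.18 + (14−12.58)²/12.58 + (16−15.75)²/15.75 + (10−8.82)²/8.82 + (20−21.42)²/21.42 = 0.6919
df = 2
p-value (upper-tail) = 0.70754
At α=0.1: p ≥ α → fail to reject H₀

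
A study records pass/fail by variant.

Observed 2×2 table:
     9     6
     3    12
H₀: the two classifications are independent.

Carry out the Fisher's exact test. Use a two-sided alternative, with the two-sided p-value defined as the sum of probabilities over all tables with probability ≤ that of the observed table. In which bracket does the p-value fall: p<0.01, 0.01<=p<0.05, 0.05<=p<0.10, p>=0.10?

p-value bracket: 0.05<=p<0.10

Margins: r₁=15, r₂=15, c₁=12, c₂=18, n=30
p_obs = C(15,9)·C(15,3)/C(30,12); sum pmf over tables with pmf ≤ p_obs
p-value (two-sided) = 0.06043
→ bracket: 0.05<=p<0.10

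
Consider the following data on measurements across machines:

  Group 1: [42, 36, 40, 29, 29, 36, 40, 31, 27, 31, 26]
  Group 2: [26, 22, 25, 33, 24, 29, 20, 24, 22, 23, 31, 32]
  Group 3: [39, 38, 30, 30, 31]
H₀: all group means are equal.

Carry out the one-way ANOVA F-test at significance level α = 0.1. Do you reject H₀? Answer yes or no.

Group means [33.36, 25.92, 33.60], grand mean 30.214
SSB = Σnᵢ(x̄ᵢ−x̄)² = 388.052; SSW = ΣΣ(x−x̄ᵢ)² = 606.662
MSB = 388.052/2 = 194.0261; MSW = 606.662/25 = 24.2665
F = MSB/MSW = 7.9956
df = (2, 25)
p-value (upper-tail) = 0.00207
At α=0.1: p < α → reject H₀

reject H₀: yes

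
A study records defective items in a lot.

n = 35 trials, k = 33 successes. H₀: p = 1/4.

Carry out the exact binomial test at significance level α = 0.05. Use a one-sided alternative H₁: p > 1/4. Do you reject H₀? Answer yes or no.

reject H₀: yes

Exact binomial: n=35, k=33, p₀=1/4=0.2500
P(X≥33) from Σ C(n,i)·p₀^i·(1−p₀)^(n−i)
p-value (one-sided, H₁ greater) = 0.00000
At α=0.05: p < α → reject H₀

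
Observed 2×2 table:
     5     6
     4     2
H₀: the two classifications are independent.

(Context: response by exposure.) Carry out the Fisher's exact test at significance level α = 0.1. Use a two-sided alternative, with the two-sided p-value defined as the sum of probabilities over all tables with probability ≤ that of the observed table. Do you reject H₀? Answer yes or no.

Margins: r₁=11, r₂=6, c₁=9, c₂=8, n=17
p_obs = C(11,5)·C(6,4)/C(17,9); sum pmf over tables with pmf ≤ p_obs
p-value (two-sided) = 0.61991
At α=0.1: p ≥ α → fail to reject H₀

reject H₀: no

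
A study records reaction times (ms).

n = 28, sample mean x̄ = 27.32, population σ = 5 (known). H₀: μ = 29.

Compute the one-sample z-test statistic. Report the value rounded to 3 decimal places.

test statistic = -1.778

SE = σ/√n = 5/√28 = 0.9449
z = (x̄−μ₀)/SE = (27.32−29)/0.9449 = -1.7779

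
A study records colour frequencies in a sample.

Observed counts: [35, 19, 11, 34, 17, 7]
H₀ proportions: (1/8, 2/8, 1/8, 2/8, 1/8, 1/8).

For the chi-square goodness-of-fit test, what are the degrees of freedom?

df = k − 1 = 6 − 1 = 5

degrees of freedom = 5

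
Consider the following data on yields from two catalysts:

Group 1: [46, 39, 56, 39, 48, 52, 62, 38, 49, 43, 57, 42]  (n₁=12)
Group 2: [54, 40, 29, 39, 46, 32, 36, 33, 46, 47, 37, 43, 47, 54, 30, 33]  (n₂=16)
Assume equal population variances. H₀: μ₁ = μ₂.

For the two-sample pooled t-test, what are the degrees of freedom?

df = n₁ + n₂ − 2 = 12 + 16 − 2 = 26

degrees of freedom = 26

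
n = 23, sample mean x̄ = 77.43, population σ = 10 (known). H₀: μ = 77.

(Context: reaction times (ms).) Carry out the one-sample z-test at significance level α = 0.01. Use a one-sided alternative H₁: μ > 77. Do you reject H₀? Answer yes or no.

reject H₀: no

SE = σ/√n = 10/√23 = 2.0851
z = (x̄−μ₀)/SE = (77.43−77)/2.0851 = 0.2062
p-value (one-sided, H₁ greater) = 0.41831
At α=0.01: p ≥ α → fail to reject H₀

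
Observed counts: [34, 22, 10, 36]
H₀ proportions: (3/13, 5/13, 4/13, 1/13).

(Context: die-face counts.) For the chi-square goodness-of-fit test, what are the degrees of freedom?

df = k − 1 = 4 − 1 = 3

degrees of freedom = 3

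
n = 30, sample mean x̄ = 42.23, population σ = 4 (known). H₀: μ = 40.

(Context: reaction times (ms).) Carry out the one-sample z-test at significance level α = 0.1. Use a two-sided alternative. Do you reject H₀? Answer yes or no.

SE = σ/√n = 4/√30 = 0.7303
z = (x̄−μ₀)/SE = (42.23−40)/0.7303 = 3.0536
p-value (two-sided) = 0.00226
At α=0.1: p < α → reject H₀

reject H₀: yes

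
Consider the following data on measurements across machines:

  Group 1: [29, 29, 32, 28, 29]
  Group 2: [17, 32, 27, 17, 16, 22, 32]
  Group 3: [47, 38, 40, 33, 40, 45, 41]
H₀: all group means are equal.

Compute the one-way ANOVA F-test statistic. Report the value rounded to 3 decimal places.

test statistic = 19.696

Group means [29.40, 23.29, 40.57], grand mean 31.263
SSB = Σnᵢ(x̄ᵢ−x̄)² = 1069.341; SSW = ΣΣ(x−x̄ᵢ)² = 434.343
MSB = 1069.341/2 = 534.6707; MSW = 434.343/16 = 27.1464
F = MSB/MSW = 19.6958
df = (2, 16)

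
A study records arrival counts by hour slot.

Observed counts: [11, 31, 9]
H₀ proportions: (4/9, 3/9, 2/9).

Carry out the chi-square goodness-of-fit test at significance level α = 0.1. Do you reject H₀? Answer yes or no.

n = 51; E_i = n·p_i = [22.67, 17.00, 11.33]
χ² = (11−22.67)²/22.67 + (31−17.00)²/17.00 + (9−11.33)²/11.33 = 18.0147
df = 2
p-value (upper-tail) = 0.00012
At α=0.1: p < α → reject H₀

reject H₀: yes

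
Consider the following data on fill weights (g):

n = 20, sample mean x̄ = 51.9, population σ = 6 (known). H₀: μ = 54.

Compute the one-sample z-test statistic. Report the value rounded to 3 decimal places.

test statistic = -1.565

SE = σ/√n = 6/√20 = 1.3416
z = (x̄−μ₀)/SE = (51.9−54)/1.3416 = -1.5652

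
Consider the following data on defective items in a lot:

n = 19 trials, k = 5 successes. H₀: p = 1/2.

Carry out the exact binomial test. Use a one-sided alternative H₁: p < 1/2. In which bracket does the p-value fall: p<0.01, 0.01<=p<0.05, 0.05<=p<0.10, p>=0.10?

Exact binomial: n=19, k=5, p₀=1/2=0.5000
P(X≤5) from Σ C(n,i)·p₀^i·(1−p₀)^(n−i)
p-value (one-sided, H₁ less) = 0.03178
→ bracket: 0.01<=p<0.05

p-value bracket: 0.01<=p<0.05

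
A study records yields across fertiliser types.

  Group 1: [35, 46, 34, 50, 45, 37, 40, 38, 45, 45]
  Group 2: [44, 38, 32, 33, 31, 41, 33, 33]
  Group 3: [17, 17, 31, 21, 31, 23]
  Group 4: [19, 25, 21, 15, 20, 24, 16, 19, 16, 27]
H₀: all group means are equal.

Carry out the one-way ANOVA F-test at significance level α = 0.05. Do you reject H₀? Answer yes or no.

Group means [41.50, 35.62, 23.33, 20.20], grand mean 30.647
SSB = Σnᵢ(x̄ᵢ−x̄)² = 2788.456; SSW = ΣΣ(x−x̄ᵢ)² = 775.308
MSB = 2788.456/3 = 929.4855; MSW = 775.308/30 = 25.8436
F = MSB/MSW = 35.9658
df = (3, 30)
p-value (upper-tail) = 0.00000
At α=0.05: p < α → reject H₀

reject H₀: yes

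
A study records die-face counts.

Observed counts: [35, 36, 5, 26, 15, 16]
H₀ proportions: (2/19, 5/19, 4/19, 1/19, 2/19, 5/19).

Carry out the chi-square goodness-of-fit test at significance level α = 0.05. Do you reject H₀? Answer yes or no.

reject H₀: yes

n = 133; E_i = n·p_i = [14.00, 35.00, 28.00, 7.00, 14.00, 35.00]
χ² = (35−14.00)²/14.00 + (36−35.00)²/35.00 + (5−28.00)²/28.00 + (26−7.00)²/7.00 + (15−14.00)²/14.00 + (16−35.00)²/35.00 = 112.3786
df = 5
p-value (upper-tail) = 0.00000
At α=0.05: p < α → reject H₀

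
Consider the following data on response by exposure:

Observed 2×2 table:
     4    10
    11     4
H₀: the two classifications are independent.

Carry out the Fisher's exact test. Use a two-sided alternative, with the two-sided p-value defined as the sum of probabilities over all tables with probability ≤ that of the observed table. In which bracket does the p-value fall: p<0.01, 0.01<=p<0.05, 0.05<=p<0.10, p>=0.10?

Margins: r₁=14, r₂=15, c₁=15, c₂=14, n=29
p_obs = C(14,4)·C(15,11)/C(29,15); sum pmf over tables with pmf ≤ p_obs
p-value (two-sided) = 0.02684
→ bracket: 0.01<=p<0.05

p-value bracket: 0.01<=p<0.05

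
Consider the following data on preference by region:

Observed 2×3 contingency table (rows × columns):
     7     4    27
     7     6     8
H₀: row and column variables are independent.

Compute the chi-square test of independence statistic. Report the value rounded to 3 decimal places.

Row totals [38, 21], col totals [14, 10, 35], n=59
χ² = (7−9.02)²/9.02 + (4−6.44)²/6.44 + (27−22.54)²/22.54 + (7−4.98)²/4.98 + (6−3.56)²/3.56 + (8−12.46)²/12.46 = 6.3426
df = 2

test statistic = 6.343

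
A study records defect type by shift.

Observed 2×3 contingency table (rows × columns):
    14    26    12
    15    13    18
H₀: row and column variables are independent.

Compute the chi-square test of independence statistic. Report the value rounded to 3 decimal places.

test statistic = 5.220

Row totals [52, 46], col totals [29, 39, 30], n=98
χ² = (14−15.39)²/15.39 + (26−20.69)²/20.69 + (12−15.92)²/15.92 + (15−13.61)²/13.61 + (13−18.31)²/18.31 + (18−14.08)²/14.08 = 5.2200
df = 2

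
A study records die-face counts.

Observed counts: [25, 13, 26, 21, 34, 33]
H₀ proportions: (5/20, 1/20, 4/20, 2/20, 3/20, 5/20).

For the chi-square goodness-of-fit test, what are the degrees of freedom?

degrees of freedom = 5

df = k − 1 = 6 − 1 = 5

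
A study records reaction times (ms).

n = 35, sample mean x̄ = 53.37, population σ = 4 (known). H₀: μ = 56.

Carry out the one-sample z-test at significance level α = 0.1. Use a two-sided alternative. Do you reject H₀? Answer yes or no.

reject H₀: yes

SE = σ/√n = 4/√35 = 0.6761
z = (x̄−μ₀)/SE = (53.37−56)/0.6761 = -3.8898
p-value (two-sided) = 0.00010
At α=0.1: p < α → reject H₀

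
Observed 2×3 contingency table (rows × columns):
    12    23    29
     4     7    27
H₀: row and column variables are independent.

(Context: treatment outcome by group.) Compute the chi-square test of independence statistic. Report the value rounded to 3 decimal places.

Row totals [64, 38], col totals [16, 30, 56], n=102
χ² = (12−10.04)²/10.04 + (23−18.82)²/18.82 + (29−35.14)²/35.14 + (4−5.96)²/5.96 + (7−11.18)²/11.18 + (27−20.86)²/20.86 = 6.3927
df = 2

test statistic = 6.393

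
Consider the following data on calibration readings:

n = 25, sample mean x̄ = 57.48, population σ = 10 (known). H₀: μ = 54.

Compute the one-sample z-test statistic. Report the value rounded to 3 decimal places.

SE = σ/√n = 10/√25 = 2.0000
z = (x̄−μ₀)/SE = (57.48−54)/2.0000 = 1.7400

test statistic = 1.740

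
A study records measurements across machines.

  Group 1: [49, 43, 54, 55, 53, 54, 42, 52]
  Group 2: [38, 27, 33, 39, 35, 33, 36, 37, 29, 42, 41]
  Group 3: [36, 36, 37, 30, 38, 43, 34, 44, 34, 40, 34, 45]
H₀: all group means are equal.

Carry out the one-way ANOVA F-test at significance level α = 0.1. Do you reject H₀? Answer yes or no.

Group means [50.25, 35.45, 37.58], grand mean 40.097
SSB = Σnᵢ(x̄ᵢ−x̄)² = 1137.566; SSW = ΣΣ(x−x̄ᵢ)² = 637.144
MSB = 1137.566/2 = 568.7829; MSW = 637.144/28 = 22.7551
F = MSB/MSW = 24.9958
df = (2, 28)
p-value (upper-tail) = 0.00000
At α=0.1: p < α → reject H₀

reject H₀: yes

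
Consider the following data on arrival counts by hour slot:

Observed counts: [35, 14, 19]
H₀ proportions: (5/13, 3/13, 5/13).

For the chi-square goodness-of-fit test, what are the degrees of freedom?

df = k − 1 = 3 − 1 = 2

degrees of freedom = 2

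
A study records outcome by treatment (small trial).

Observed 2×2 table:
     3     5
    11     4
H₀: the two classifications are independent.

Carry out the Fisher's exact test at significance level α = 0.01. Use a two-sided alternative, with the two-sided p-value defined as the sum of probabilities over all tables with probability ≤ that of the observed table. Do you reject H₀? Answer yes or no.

Margins: r₁=8, r₂=15, c₁=14, c₂=9, n=23
p_obs = C(8,3)·C(15,11)/C(23,14); sum pmf over tables with pmf ≤ p_obs
p-value (two-sided) = 0.17930
At α=0.01: p ≥ α → fail to reject H₀

reject H₀: no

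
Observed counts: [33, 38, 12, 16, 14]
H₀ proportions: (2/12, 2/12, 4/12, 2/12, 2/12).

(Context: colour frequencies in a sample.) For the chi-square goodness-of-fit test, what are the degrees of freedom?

degrees of freedom = 4

df = k − 1 = 5 − 1 = 4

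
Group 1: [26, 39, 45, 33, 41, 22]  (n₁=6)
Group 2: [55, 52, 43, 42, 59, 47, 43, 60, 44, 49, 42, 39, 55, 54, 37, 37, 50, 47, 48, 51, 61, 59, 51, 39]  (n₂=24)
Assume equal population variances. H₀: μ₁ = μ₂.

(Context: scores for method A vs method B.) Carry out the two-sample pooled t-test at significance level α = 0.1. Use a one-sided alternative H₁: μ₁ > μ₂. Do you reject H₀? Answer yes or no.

x̄₁=34.333, s₁=8.981, n₁=6
x̄₂=48.500, s₂=7.419, n₂=24
s_p² = [5·8.981² + 23·7.419²]/28 = 59.6190
SE = √(s_p²·(1/6+1/24)) = 3.5243
t = (34.333−48.500)/3.5243 = -4.0197
df = 28
p-value (one-sided, H₁ greater) = 0.99980
At α=0.1: p ≥ α → fail to reject H₀

reject H₀: no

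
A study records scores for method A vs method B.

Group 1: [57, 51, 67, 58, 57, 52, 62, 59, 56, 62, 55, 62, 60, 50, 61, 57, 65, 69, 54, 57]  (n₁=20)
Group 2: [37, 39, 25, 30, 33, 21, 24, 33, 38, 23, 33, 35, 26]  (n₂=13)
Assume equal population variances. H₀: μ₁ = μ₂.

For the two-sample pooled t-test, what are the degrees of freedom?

df = n₁ + n₂ − 2 = 20 + 13 − 2 = 31

degrees of freedom = 31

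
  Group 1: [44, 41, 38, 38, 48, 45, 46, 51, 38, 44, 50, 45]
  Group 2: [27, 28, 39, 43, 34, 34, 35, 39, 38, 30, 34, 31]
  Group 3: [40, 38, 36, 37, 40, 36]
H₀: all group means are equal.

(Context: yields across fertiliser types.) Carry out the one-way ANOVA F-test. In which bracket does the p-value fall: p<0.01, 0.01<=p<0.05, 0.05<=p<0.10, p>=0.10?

p-value bracket: p<0.01

Group means [44.00, 34.33, 37.83], grand mean 38.900
SSB = Σnᵢ(x̄ᵢ−x̄)² = 569.200; SSW = ΣΣ(x−x̄ᵢ)² = 497.500
MSB = 569.200/2 = 284.6000; MSW = 497.500/27 = 18.4259
F = MSB/MSW = 15.4456
df = (2, 27)
p-value (upper-tail) = 0.00003
→ bracket: p<0.01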